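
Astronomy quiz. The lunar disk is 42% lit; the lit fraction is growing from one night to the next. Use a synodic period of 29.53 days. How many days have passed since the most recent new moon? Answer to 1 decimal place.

6.6 days

From f = (1 − cos θ)/2: cos θ = 1 − 2×0.42 = 0.160; arccos → 80.8°.
The Moon is waxing (0°–180°), so θ = 80.8° directly.
Age = 29.53 × 80.8°/360° ≈ 6.63 days.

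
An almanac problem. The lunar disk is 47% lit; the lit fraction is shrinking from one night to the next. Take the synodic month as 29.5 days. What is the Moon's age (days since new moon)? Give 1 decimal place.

cos θ = 1 − 2f = 0.060, giving a principal value of 86.6°.
A waning Moon lies in 180°–360°, so θ = 360° − 86.6° = 273.4°.
That fraction of the synodic month is 273.4/360 × 29.5 d ≈ 22.41 d.

22.4 days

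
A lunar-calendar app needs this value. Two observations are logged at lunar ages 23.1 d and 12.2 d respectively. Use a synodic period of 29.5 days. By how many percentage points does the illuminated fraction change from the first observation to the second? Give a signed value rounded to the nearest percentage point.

θ₁ = 360° × 23.1/29.5 = 281.9°, f₁ = (1 − cos θ₁)/2 = 0.397.
θ₂ = 360° × 12.2/29.5 = 148.9°, f₂ = (1 − cos θ₂)/2 = 0.928.
Change = f₂ − f₁ = +0.531 → +53 percentage points.

+53 percentage points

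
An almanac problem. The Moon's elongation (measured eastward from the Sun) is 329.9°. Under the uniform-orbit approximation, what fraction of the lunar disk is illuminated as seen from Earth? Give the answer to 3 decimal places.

0.067

Half-versine of 329.9°: (1 − 0.865)/2 = 0.067.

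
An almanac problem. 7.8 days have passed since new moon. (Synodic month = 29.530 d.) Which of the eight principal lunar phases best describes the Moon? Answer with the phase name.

θ ≈ 360° × 7.8/29.530 = 95°, which falls in the first quarter sector.

first quarter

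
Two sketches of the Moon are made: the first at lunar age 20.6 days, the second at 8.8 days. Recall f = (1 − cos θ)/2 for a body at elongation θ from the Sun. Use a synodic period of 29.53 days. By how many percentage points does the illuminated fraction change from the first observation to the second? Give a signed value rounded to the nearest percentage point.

First observation: θ = 360°·20.6/29.53 = 251.1°, so f = 0.662.
Second observation: θ = 107.3°, f = 0.649.
Δf = 0.649 − 0.662 = -0.013, i.e. -1 pp.

-1 pp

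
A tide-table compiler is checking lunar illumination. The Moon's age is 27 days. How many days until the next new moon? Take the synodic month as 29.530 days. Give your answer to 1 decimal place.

2.5 days

One full lunation from the last new moon is 29.530 d; remaining = 29.530 − 27 = 2.530 d.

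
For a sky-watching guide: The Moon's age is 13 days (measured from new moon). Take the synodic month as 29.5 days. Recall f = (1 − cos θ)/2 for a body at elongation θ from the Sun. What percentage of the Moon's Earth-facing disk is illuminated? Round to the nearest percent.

97%

The Moon has covered 13/29.5 of its cycle, so θ ≈ 360° × 13/29.5 = 158.6°.
Illuminated fraction = (1 − cos 158.6°)/2 = (1 − (-0.931))/2 ≈ 0.966, so 97%.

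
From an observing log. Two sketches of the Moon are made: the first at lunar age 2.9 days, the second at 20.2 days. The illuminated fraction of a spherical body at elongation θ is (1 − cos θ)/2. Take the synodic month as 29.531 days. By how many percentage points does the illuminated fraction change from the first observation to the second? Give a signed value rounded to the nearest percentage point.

+61 pp

θ₁ = 360° × 2.9/29.531 = 35.4°, f₁ = (1 − cos θ₁)/2 = 0.092.
θ₂ = 360° × 20.2/29.531 = 246.2°, f₂ = (1 − cos θ₂)/2 = 0.701.
Change = f₂ − f₁ = +0.609 → +61 percentage points.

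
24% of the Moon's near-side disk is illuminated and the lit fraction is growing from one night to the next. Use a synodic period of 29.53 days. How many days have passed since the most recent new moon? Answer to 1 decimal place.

4.8 days

From f = (1 − cos θ)/2: cos θ = 1 − 2×0.24 = 0.520; arccos → 58.7°.
Waxing ⇒ before full, so θ = 58.7°.
At 360°/29.53 d per day, 58.7° corresponds to 4.81 days.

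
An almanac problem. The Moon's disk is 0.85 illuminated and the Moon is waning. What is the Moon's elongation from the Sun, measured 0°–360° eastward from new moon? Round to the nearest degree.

226°

From f = (1 − cos θ)/2: cos θ = 1 − 2×0.85 = -0.700; arccos → 134.4°.
A waning Moon lies in 180°–360°, so θ = 360° − 134.4° = 225.6°.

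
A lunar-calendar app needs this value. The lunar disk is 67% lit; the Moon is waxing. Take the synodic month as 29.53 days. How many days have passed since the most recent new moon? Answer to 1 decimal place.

From f = (1 − cos θ)/2: cos θ = 1 − 2×0.67 = -0.340; arccos → 109.9°.
Waxing ⇒ before full, so θ = 109.9°.
Age = 29.53 × 109.9°/360° ≈ 9.01 days.

9.0 days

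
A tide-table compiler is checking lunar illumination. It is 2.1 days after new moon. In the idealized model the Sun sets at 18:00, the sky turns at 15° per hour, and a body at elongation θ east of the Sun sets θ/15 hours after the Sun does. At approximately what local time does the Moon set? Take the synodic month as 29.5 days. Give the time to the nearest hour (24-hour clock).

The Moon has covered 2.1/29.5 of its cycle, so θ ≈ 360° × 2.1/29.5 = 25.6°.
At 15° of sky rotation per hour, 25.6° corresponds to a 1.71 h lag.
18:00 + 1.71 h ≈ 19:43 → 20:00 to the nearest hour.

20:00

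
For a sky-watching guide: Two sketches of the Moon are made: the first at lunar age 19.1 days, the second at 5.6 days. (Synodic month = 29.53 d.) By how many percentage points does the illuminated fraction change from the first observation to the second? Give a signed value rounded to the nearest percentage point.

θ₁ = 360° × 19.1/29.53 = 232.8°, f₁ = (1 − cos θ₁)/2 = 0.802.
θ₂ = 360° × 5.6/29.53 = 68.3°, f₂ = (1 − cos θ₂)/2 = 0.315.
Change = f₂ − f₁ = -0.487 → -49 percentage points.

-49 pp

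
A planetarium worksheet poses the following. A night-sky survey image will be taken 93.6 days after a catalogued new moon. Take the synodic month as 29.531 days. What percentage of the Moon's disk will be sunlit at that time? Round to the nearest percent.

93.6/29.531 = 3.170 lunations, so 3 complete cycles and 5.01 d into the next.
The Moon has covered 5.01/29.531 of its cycle, so θ ≈ 360° × 5.01/29.531 = 61.0°.
Illuminated fraction = (1 − cos 61.0°)/2 = (1 − 0.484)/2 ≈ 0.258, so 26%.

26%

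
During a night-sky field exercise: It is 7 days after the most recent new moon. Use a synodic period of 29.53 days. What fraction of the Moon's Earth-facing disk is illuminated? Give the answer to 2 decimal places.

Elongation θ = 360° × 7/29.53 ≈ 85.3°.
With cos θ = 0.081, the lit fraction is (1 − 0.081)/2 ≈ 0.459.

0.46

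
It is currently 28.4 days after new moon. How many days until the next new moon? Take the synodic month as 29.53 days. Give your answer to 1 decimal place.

The next new moon completes the synodic month: 29.53 − 28.4 = 1.130 days.

1.1 days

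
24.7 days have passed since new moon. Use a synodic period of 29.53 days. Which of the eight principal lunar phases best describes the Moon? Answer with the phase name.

θ ≈ 360° × 24.7/29.53 = 301°, which falls in the waning crescent sector.

waning crescent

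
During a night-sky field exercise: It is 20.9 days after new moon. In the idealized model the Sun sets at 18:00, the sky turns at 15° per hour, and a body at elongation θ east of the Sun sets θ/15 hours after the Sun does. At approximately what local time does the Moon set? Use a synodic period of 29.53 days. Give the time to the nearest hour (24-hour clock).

11:00

The Moon has covered 20.9/29.53 of its cycle, so θ ≈ 360° × 20.9/29.53 = 254.8°.
Delay after the Sun = 254.8° / (15°/h) ≈ 16.99 h.
18:00 + 16.99 h ≈ 10:59 → 11:00 to the nearest hour.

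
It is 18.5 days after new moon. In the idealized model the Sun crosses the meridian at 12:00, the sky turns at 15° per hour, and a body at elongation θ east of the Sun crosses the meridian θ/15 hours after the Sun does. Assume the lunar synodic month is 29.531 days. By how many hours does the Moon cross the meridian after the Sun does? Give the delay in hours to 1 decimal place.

Phase angle: θ = 360°·(18.5 d)/(29.531 d) = 225.5°.
At 15° of sky rotation per hour, 225.5° corresponds to a 15.04 h lag.
So the Moon crosses the meridian 15.04 h after the Sun.

15.0 h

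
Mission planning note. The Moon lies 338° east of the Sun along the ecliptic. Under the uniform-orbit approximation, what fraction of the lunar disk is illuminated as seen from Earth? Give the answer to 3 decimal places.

Half-versine of 338°: (1 − 0.927)/2 = 0.036.

0.036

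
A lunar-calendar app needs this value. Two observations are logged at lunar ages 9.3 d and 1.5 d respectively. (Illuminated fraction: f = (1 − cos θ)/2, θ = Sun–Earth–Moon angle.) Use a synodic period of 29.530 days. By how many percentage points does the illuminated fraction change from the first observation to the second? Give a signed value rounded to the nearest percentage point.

-67 pp

First observation: θ = 360°·9.3/29.530 = 113.4°, so f = 0.698.
Second observation: θ = 18.3°, f = 0.025.
Δf = 0.025 − 0.698 = -0.673, i.e. -67 pp.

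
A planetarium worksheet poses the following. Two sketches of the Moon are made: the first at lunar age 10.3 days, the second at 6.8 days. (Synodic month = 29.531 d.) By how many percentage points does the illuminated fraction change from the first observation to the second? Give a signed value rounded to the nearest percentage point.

θ₁ = 360° × 10.3/29.531 = 125.6°, f₁ = (1 − cos θ₁)/2 = 0.791.
θ₂ = 360° × 6.8/29.531 = 82.9°, f₂ = (1 − cos θ₂)/2 = 0.438.
Change = f₂ − f₁ = -0.353 → -35 percentage points.

-35 percentage points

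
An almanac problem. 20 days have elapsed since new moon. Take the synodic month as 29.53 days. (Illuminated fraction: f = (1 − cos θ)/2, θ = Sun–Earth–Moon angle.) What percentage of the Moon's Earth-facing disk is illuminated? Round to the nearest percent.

Elongation θ = 360° × 20/29.53 ≈ 243.8°.
With cos θ = (-0.441), the lit fraction is (1 − (-0.441))/2 ≈ 0.721, so 72%.

72%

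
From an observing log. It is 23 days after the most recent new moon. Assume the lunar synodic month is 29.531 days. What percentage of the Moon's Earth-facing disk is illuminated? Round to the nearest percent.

Phase angle: θ = 360°·(23 d)/(29.531 d) = 280.4°.
cos 280.4° = 0.180, so f = (1 − 0.180)/2 = 0.410, so 41%.

41%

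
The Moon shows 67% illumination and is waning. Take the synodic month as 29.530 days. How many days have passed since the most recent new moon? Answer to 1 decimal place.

20.5 days

Invert f = (1 − cos θ)/2 to get cos θ = 1 − 2(0.67) = -0.340, hence θ₀ = arccos -0.340 = 109.9°.
A waning Moon lies in 180°–360°, so θ = 360° − 109.9° = 250.1°.
At 360°/29.530 d per day, 250.1° corresponds to 20.52 days.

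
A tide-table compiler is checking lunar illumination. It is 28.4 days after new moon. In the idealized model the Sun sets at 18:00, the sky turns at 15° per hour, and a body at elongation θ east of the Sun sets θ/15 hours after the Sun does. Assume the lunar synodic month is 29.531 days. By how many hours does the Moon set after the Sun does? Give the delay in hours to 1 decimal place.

The Moon has covered 28.4/29.531 of its cycle, so θ ≈ 360° × 28.4/29.531 = 346.2°.
Delay after the Sun = 346.2° / (15°/h) ≈ 23.08 h.
So the Moon sets 23.08 h after the Sun.

23.1 h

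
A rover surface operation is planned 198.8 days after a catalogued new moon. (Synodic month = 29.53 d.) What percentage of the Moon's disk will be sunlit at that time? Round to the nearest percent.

Reduce mod P: 198.8 − 6×29.53 = 21.62 d into the current lunation.
Elongation θ = 360° × 21.62/29.53 ≈ 263.6°.
Illuminated fraction = (1 − cos 263.6°)/2 = (1 − (-0.112))/2 ≈ 0.556, so 56%.

56%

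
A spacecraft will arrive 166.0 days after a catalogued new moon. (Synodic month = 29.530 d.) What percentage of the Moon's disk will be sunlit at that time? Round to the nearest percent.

86%

166.0/29.530 = 5.621 lunations, so 5 complete cycles and 18.35 d into the next.
Elongation θ = 360° × 18.35/29.530 ≈ 223.7°.
cos 223.7° = (-0.723), so f = (1 − (-0.723))/2 = 0.861, so 86%.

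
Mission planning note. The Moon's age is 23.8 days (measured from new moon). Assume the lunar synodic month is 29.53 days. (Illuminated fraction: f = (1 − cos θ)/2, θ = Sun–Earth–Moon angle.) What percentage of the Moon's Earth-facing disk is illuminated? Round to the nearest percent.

Elongation θ = 360° × 23.8/29.53 ≈ 290.1°.
Illuminated fraction = (1 − cos 290.1°)/2 = (1 − 0.344)/2 ≈ 0.328, so 33%.

33%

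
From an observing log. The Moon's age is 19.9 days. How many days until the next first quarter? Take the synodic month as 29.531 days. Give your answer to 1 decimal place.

17.0 days

First quarter is 0.25 of the way through the cycle: age 0.25 × 29.531 = 7.383 d.
This lunation's first quarter (7.383 d) has passed, so add one period: 36.914 − 19.9 = 17.014 days.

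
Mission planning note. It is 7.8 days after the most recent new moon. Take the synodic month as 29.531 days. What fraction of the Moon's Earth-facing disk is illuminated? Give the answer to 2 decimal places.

The Moon has covered 7.8/29.531 of its cycle, so θ ≈ 360° × 7.8/29.531 = 95.1°.
With cos θ = (-0.089), the lit fraction is (1 − (-0.089))/2 ≈ 0.544.

0.54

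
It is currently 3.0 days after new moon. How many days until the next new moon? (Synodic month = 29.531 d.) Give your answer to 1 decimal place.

One full lunation from the last new moon is 29.531 d; remaining = 29.531 − 3.0 = 26.531 d.

26.5 days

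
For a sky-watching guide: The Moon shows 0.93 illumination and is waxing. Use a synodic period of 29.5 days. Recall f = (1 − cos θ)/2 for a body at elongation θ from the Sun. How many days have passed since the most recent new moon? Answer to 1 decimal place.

cos θ = 1 − 2f = -0.860, giving a principal value of 149.3°.
Before full moon the principal value applies: θ = 149.3°.
That fraction of the synodic month is 149.3/360 × 29.5 d ≈ 12.24 d.

12.2 days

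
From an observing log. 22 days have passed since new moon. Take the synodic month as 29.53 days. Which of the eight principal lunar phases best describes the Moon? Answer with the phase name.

last quarter

At 22/29.53 of the cycle, θ ≈ 268° — the last quarter range.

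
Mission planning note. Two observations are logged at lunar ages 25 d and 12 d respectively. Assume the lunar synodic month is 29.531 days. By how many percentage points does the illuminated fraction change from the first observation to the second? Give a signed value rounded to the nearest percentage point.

θ₁ = 360° × 25/29.531 = 304.8°, f₁ = (1 − cos θ₁)/2 = 0.215.
θ₂ = 360° × 12/29.531 = 146.3°, f₂ = (1 − cos θ₂)/2 = 0.916.
Change = f₂ − f₁ = +0.701 → +70 percentage points.

+70 percentage points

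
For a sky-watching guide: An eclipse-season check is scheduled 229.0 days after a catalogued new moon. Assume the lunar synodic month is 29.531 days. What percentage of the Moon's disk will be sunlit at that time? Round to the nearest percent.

49%

229.0 d spans 7 complete synodic months (7 × 29.531 = 206.72 d) plus 22.28 d.
Elongation θ = 360° × 22.28/29.531 ≈ 271.6°.
Illuminated fraction = (1 − cos 271.6°)/2 = (1 − 0.029)/2 ≈ 0.486, so 49%.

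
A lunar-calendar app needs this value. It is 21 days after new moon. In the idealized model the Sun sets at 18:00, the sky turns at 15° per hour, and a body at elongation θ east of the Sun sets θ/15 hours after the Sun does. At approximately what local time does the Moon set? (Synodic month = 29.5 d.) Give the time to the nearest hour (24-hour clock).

The Moon has covered 21/29.5 of its cycle, so θ ≈ 360° × 21/29.5 = 256.3°.
At 15° of sky rotation per hour, 256.3° corresponds to a 17.08 h lag.
18:00 + 17.08 h ≈ 11:05 → 11:00 to the nearest hour.

11:00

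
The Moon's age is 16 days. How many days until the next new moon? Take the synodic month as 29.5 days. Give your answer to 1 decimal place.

13.5 days

The next new moon completes the synodic month: 29.5 − 16 = 13.500 days.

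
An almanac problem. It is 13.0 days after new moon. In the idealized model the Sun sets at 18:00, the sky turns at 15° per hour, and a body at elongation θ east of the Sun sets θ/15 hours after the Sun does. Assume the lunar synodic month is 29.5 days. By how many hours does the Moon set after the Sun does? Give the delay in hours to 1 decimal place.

Elongation θ = 360° × 13.0/29.5 ≈ 158.6°.
Delay after the Sun = 158.6° / (15°/h) ≈ 10.58 h.
So the Moon sets 10.58 h after the Sun.

10.6 h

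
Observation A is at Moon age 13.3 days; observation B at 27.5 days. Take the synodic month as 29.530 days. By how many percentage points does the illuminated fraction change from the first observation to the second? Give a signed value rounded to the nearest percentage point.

-93 pp

θ₁ = 360° × 13.3/29.530 = 162.1°, f₁ = (1 − cos θ₁)/2 = 0.976.
θ₂ = 360° × 27.5/29.530 = 335.3°, f₂ = (1 − cos θ₂)/2 = 0.046.
Change = f₂ − f₁ = -0.930 → -93 percentage points.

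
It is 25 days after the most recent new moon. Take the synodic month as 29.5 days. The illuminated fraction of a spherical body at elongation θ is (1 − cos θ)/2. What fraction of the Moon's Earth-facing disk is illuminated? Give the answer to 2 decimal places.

0.21

Elongation θ = 360° × 25/29.5 ≈ 305.1°.
cos 305.1° = 0.575, so f = (1 − 0.575)/2 = 0.213.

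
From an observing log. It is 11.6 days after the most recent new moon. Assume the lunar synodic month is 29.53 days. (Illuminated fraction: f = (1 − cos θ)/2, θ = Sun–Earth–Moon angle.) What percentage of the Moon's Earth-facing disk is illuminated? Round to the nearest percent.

Phase angle: θ = 360°·(11.6 d)/(29.53 d) = 141.4°.
cos 141.4° = (-0.782), so f = (1 − (-0.782))/2 = 0.891, so 89%.

89%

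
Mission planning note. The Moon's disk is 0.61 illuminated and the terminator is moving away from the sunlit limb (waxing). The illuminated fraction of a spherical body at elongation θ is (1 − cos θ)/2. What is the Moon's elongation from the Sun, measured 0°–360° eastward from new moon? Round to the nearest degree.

103°

cos θ = 1 − 2f = -0.220, giving a principal value of 102.7°.
Waxing ⇒ before full, so θ = 102.7°.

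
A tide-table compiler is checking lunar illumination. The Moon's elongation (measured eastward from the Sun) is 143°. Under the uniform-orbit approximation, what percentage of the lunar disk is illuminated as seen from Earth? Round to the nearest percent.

90%

cos 143° = (-0.799), so f = (1 − (-0.799))/2 = 0.899, i.e. 90%.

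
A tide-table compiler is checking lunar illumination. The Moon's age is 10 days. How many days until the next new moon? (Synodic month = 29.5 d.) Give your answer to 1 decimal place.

19.5 days

The next new moon completes the synodic month: 29.5 − 10 = 19.500 days.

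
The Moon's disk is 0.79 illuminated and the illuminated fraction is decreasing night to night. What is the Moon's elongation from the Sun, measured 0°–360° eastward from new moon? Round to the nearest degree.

From f = (1 − cos θ)/2: cos θ = 1 − 2×0.79 = -0.580; arccos → 125.5°.
Since the Moon is past full (waning), take the reflex angle: θ = 360° − 125.5° = 234.5°.

235°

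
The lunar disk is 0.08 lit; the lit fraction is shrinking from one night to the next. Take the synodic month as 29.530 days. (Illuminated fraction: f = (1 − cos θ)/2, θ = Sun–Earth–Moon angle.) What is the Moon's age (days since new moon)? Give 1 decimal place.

26.8 days

Invert f = (1 − cos θ)/2 to get cos θ = 1 − 2(0.08) = 0.840, hence θ₀ = arccos 0.840 = 32.9°.
Waning ⇒ past full, so θ = 360° − 32.9° = 327.1°.
That fraction of the synodic month is 327.1/360 × 29.530 d ≈ 26.83 d.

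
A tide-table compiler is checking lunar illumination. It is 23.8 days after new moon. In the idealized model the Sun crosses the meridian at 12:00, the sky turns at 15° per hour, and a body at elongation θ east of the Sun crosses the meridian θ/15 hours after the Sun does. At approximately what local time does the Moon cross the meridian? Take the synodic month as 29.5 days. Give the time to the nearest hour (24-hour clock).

07:00

Phase angle: θ = 360°·(23.8 d)/(29.5 d) = 290.4°.
The Moon trails the Sun by θ/15 = 290.4/15 ≈ 19.36 hours.
12:00 + 19.36 h ≈ 07:22 → 07:00 to the nearest hour.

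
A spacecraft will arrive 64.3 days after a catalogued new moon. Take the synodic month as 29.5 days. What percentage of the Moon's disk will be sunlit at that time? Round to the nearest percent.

29%

64.3/29.5 = 2.180 lunations, so 2 complete cycles and 5.30 d into the next.
The Moon has covered 5.30/29.5 of its cycle, so θ ≈ 360° × 5.30/29.5 = 64.7°.
cos 64.7° = 0.428, so f = (1 − 0.428)/2 = 0.286, so 29%.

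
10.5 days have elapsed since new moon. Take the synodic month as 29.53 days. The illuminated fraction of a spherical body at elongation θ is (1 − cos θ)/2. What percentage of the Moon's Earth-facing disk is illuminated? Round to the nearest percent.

Elongation θ = 360° × 10.5/29.53 ≈ 128.0°.
Illuminated fraction = (1 − cos 128.0°)/2 = (1 − (-0.616))/2 ≈ 0.808, so 81%.

81%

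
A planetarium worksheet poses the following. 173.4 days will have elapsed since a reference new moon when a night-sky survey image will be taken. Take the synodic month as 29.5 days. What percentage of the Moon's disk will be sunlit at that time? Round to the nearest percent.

14%

173.4/29.5 = 5.878 lunations, so 5 complete cycles and 25.90 d into the next.
The Moon has covered 25.90/29.5 of its cycle, so θ ≈ 360° × 25.90/29.5 = 316.1°.
With cos θ = 0.720, the lit fraction is (1 − 0.720)/2 ≈ 0.140, so 14%.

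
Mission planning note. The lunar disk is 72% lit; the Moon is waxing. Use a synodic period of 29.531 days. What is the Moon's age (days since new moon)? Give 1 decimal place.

9.5 days

From f = (1 − cos θ)/2: cos θ = 1 − 2×0.72 = -0.440; arccos → 116.1°.
Waxing ⇒ before full, so θ = 116.1°.
At 360°/29.531 d per day, 116.1° corresponds to 9.52 days.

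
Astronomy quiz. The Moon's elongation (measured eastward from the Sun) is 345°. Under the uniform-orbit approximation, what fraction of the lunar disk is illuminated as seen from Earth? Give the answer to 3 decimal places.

cos 345° = 0.966, so f = (1 − 0.966)/2 = 0.017.

0.017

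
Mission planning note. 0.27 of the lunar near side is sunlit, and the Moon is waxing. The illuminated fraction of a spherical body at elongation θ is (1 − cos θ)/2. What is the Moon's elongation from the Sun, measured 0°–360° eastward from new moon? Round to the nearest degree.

63°

cos θ = 1 − 2f = 0.460, giving a principal value of 62.6°.
Before full moon the principal value applies: θ = 62.6°.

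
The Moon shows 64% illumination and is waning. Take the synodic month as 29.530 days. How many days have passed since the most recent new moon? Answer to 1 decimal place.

Invert f = (1 − cos θ)/2 to get cos θ = 1 − 2(0.64) = -0.280, hence θ₀ = arccos -0.280 = 106.3°.
Waning ⇒ past full, so θ = 360° − 106.3° = 253.7°.
At 360°/29.530 d per day, 253.7° corresponds to 20.81 days.

20.8 days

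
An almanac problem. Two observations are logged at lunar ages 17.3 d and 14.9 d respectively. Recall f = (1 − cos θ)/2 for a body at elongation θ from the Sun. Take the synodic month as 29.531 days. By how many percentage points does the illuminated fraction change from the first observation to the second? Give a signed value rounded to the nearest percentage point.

First observation: θ = 360°·17.3/29.531 = 210.9°, so f = 0.929.
Second observation: θ = 181.6°, f = 1.000.
Δf = 1.000 − 0.929 = +0.071, i.e. +7 pp.

+7 percentage points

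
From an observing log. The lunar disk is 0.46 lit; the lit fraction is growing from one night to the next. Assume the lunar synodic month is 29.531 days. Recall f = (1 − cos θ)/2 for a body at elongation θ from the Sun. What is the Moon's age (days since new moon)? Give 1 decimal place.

7.0 days

Invert f = (1 − cos θ)/2 to get cos θ = 1 − 2(0.46) = 0.080, hence θ₀ = arccos 0.080 = 85.4°.
Before full moon the principal value applies: θ = 85.4°.
Age = 29.531 × 85.4°/360° ≈ 7.01 days.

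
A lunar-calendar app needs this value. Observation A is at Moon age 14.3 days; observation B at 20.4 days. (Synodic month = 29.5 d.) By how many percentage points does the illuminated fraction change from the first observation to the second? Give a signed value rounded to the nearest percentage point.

-32 percentage points

θ₁ = 360° × 14.3/29.5 = 174.5°, f₁ = (1 − cos θ₁)/2 = 0.998.
θ₂ = 360° × 20.4/29.5 = 248.9°, f₂ = (1 − cos θ₂)/2 = 0.680.
Change = f₂ − f₁ = -0.318 → -32 percentage points.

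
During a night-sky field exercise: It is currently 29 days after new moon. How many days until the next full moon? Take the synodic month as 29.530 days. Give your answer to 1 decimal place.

Full moon occurs at elongation 180°, i.e. at age 29.530 × 180/360 = 14.765 d.
Already past this cycle's full moon; the next is at 14.765 + 29.530 = 44.295 d, so 44.295 − 29 = 15.295 days.

15.3 days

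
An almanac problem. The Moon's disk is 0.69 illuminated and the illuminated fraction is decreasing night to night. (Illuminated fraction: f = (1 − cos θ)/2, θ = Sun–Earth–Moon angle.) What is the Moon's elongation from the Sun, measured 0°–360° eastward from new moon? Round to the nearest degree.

248°

Invert f = (1 − cos θ)/2 to get cos θ = 1 − 2(0.69) = -0.380, hence θ₀ = arccos -0.380 = 112.3°.
Since the Moon is past full (waning), take the reflex angle: θ = 360° − 112.3° = 247.7°.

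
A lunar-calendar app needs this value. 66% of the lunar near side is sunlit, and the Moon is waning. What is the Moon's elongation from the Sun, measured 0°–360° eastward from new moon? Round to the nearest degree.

251°

From f = (1 − cos θ)/2: cos θ = 1 − 2×0.66 = -0.320; arccos → 108.7°.
A waning Moon lies in 180°–360°, so θ = 360° − 108.7° = 251.3°.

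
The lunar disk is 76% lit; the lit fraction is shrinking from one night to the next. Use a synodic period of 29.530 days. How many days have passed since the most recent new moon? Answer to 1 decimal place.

From f = (1 − cos θ)/2: cos θ = 1 − 2×0.76 = -0.520; arccos → 121.3°.
A waning Moon lies in 180°–360°, so θ = 360° − 121.3° = 238.7°.
That fraction of the synodic month is 238.7/360 × 29.530 d ≈ 19.58 d.

19.6 days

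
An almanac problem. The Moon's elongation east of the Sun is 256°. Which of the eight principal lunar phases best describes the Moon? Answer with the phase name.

last quarter

256° lies in the last quarter sector of the 8-phase cycle.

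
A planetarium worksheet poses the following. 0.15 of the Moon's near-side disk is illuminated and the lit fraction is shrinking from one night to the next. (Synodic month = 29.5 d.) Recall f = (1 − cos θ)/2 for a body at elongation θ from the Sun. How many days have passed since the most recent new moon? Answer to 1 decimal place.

25.8 days

cos θ = 1 − 2f = 0.700, giving a principal value of 45.6°.
Since the Moon is past full (waning), take the reflex angle: θ = 360° − 45.6° = 314.4°.
Age = 29.5 × 314.4°/360° ≈ 25.77 days.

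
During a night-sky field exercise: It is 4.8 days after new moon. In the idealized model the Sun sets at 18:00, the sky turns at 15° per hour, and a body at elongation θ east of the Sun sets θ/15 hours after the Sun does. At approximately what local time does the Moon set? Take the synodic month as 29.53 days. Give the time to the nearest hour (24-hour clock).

22:00

The Moon has covered 4.8/29.53 of its cycle, so θ ≈ 360° × 4.8/29.53 = 58.5°.
The Moon trails the Sun by θ/15 = 58.5/15 ≈ 3.90 hours.
18:00 + 3.90 h ≈ 21:54 → 22:00 to the nearest hour.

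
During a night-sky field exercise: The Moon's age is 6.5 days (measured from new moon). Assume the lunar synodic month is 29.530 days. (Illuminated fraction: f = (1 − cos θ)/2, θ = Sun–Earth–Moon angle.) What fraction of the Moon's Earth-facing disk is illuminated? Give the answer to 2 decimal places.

0.41

The Moon has covered 6.5/29.530 of its cycle, so θ ≈ 360° × 6.5/29.530 = 79.2°.
Illuminated fraction = (1 − cos 79.2°)/2 = (1 − 0.187)/2 ≈ 0.407.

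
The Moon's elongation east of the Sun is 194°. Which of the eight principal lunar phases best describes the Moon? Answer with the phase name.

full moon

The full moon sector spans roughly 158°–202°; 194° falls inside it.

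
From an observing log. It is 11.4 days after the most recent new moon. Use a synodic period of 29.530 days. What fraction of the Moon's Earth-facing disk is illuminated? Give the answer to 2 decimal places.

0.88

Elongation θ = 360° × 11.4/29.530 ≈ 139.0°.
Illuminated fraction = (1 − cos 139.0°)/2 = (1 − (-0.754))/2 ≈ 0.877.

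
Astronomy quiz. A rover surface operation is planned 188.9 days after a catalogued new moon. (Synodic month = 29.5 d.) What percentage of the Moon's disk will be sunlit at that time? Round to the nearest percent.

188.9/29.5 = 6.403 lunations, so 6 complete cycles and 11.90 d into the next.
Elongation θ = 360° × 11.90/29.5 ≈ 145.2°.
With cos θ = (-0.821), the lit fraction is (1 − (-0.821))/2 ≈ 0.911, so 91%.

91%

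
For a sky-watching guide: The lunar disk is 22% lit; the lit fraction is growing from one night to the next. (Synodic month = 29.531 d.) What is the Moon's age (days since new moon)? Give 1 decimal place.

4.6 days

Invert f = (1 − cos θ)/2 to get cos θ = 1 − 2(0.22) = 0.560, hence θ₀ = arccos 0.560 = 55.9°.
The Moon is waxing (0°–180°), so θ = 55.9° directly.
Age = 29.531 × 55.9°/360° ≈ 4.59 days.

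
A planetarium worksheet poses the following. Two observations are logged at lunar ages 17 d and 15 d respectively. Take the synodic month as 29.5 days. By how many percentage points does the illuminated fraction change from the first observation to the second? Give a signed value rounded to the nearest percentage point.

θ₁ = 360° × 17/29.5 = 207.5°, f₁ = (1 − cos θ₁)/2 = 0.944.
θ₂ = 360° × 15/29.5 = 183.1°, f₂ = (1 − cos θ₂)/2 = 0.999.
Change = f₂ − f₁ = +0.056 → +6 percentage points.

+6 percentage points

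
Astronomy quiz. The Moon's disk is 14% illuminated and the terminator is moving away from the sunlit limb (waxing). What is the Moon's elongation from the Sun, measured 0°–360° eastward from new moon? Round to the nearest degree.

Invert f = (1 − cos θ)/2 to get cos θ = 1 − 2(0.14) = 0.720, hence θ₀ = arccos 0.720 = 43.9°.
The Moon is waxing (0°–180°), so θ = 43.9° directly.

44°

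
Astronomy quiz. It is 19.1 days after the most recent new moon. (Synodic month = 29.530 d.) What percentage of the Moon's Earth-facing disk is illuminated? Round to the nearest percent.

The Moon has covered 19.1/29.530 of its cycle, so θ ≈ 360° × 19.1/29.530 = 232.8°.
With cos θ = (-0.604), the lit fraction is (1 − (-0.604))/2 ≈ 0.802, so 80%.

80%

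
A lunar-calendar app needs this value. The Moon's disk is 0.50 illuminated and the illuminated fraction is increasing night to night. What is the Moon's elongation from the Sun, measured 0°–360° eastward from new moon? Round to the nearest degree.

Invert f = (1 − cos θ)/2 to get cos θ = 1 − 2(0.50) = 0.000, hence θ₀ = arccos 0.000 = 90.0°.
Waxing ⇒ before full, so θ = 90.0°.

90°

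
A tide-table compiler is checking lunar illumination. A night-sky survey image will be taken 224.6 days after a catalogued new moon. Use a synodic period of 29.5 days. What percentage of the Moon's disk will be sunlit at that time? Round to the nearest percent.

88%

Reduce mod P: 224.6 − 7×29.5 = 18.10 d into the current lunation.
The Moon has covered 18.10/29.5 of its cycle, so θ ≈ 360° × 18.10/29.5 = 220.9°.
Illuminated fraction = (1 − cos 220.9°)/2 = (1 − (-0.756))/2 ≈ 0.878, so 88%.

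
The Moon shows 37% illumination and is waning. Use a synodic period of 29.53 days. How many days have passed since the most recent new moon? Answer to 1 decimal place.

23.4 days

cos θ = 1 − 2f = 0.260, giving a principal value of 74.9°.
A waning Moon lies in 180°–360°, so θ = 360° − 74.9° = 285.1°.
That fraction of the synodic month is 285.1/360 × 29.53 d ≈ 23.38 d.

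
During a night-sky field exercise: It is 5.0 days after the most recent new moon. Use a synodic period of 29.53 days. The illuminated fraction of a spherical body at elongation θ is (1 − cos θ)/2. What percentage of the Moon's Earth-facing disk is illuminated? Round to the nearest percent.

26%

Elongation θ = 360° × 5.0/29.53 ≈ 61.0°.
With cos θ = 0.485, the lit fraction is (1 − 0.485)/2 ≈ 0.257, so 26%.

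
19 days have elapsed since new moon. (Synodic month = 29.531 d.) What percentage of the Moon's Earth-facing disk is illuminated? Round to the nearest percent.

81%

Elongation θ = 360° × 19/29.531 ≈ 231.6°.
Illuminated fraction = (1 − cos 231.6°)/2 = (1 − (-0.621))/2 ≈ 0.810, so 81%.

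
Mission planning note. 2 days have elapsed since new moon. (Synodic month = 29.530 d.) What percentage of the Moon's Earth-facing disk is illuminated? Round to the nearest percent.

Phase angle: θ = 360°·(2 d)/(29.530 d) = 24.4°.
With cos θ = 0.911, the lit fraction is (1 − 0.911)/2 ≈ 0.045, so 4%.

4%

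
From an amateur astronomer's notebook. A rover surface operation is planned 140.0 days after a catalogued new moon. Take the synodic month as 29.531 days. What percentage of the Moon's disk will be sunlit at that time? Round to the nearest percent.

53%

Reduce mod P: 140.0 − 4×29.531 = 21.88 d into the current lunation.
The Moon has covered 21.88/29.531 of its cycle, so θ ≈ 360° × 21.88/29.531 = 266.7°.
With cos θ = (-0.058), the lit fraction is (1 − (-0.058))/2 ≈ 0.529, so 53%.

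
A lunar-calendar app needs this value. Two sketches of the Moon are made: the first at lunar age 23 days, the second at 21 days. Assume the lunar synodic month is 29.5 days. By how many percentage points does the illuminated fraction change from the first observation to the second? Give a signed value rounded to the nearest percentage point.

+21 pp

First observation: θ = 360°·23/29.5 = 280.7°, so f = 0.407.
Second observation: θ = 256.3°, f = 0.619.
Δf = 0.619 − 0.407 = +0.211, i.e. +21 pp.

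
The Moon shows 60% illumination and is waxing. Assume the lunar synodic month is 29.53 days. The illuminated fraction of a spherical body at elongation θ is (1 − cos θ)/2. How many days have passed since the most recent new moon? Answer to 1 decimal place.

cos θ = 1 − 2f = -0.200, giving a principal value of 101.5°.
Before full moon the principal value applies: θ = 101.5°.
Age = 29.53 × 101.5°/360° ≈ 8.33 days.

8.3 days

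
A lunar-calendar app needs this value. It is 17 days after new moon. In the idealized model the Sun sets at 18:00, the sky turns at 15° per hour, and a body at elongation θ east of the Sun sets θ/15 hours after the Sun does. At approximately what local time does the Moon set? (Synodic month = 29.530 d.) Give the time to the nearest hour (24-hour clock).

08:00

The Moon has covered 17/29.530 of its cycle, so θ ≈ 360° × 17/29.530 = 207.2°.
Delay after the Sun = 207.2° / (15°/h) ≈ 13.82 h.
18:00 + 13.82 h ≈ 07:49 → 08:00 to the nearest hour.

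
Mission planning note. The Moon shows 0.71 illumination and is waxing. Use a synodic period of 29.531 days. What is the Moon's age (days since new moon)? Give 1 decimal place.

9.4 days

cos θ = 1 − 2f = -0.420, giving a principal value of 114.8°.
Waxing ⇒ before full, so θ = 114.8°.
At 360°/29.531 d per day, 114.8° corresponds to 9.42 days.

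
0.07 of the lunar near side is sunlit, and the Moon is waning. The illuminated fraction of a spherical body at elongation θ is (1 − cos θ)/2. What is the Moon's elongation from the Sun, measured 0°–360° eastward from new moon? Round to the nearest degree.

Invert f = (1 − cos θ)/2 to get cos θ = 1 − 2(0.07) = 0.860, hence θ₀ = arccos 0.860 = 30.7°.
Waning ⇒ past full, so θ = 360° − 30.7° = 329.3°.

329°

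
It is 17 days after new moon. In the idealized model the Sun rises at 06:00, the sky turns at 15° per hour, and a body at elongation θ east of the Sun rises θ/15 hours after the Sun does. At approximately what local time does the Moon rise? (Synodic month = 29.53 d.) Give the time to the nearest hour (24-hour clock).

20:00

The Moon has covered 17/29.53 of its cycle, so θ ≈ 360° × 17/29.53 = 207.2°.
Delay after the Sun = 207.2° / (15°/h) ≈ 13.82 h.
06:00 + 13.82 h ≈ 19:49 → 20:00 to the nearest hour.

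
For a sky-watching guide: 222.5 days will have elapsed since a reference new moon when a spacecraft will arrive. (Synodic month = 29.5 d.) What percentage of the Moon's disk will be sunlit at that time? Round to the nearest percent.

98%

222.5 d spans 7 complete synodic months (7 × 29.5 = 206.50 d) plus 16.00 d.
Elongation θ = 360° × 16.00/29.5 ≈ 195.3°.
cos 195.3° = (-0.965), so f = (1 − (-0.965))/2 = 0.982, so 98%.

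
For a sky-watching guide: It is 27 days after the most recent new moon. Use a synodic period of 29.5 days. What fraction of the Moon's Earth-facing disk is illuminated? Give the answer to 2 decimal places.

0.07

The Moon has covered 27/29.5 of its cycle, so θ ≈ 360° × 27/29.5 = 329.5°.
Illuminated fraction = (1 − cos 329.5°)/2 = (1 − 0.862)/2 ≈ 0.069.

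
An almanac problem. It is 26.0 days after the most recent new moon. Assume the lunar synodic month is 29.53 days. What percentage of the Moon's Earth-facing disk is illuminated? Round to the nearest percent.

The Moon has covered 26.0/29.53 of its cycle, so θ ≈ 360° × 26.0/29.53 = 317.0°.
cos 317.0° = 0.731, so f = (1 − 0.731)/2 = 0.135, so 13%.

13%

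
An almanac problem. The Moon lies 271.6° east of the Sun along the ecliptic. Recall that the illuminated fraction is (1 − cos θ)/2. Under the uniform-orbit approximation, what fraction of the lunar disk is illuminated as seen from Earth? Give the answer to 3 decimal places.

Half-versine of 271.6°: (1 − 0.028)/2 = 0.486.

0.486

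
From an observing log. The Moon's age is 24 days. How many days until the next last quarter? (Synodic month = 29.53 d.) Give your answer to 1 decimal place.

27.7 days

Last quarter occurs at elongation 270°, i.e. at age 29.53 × 270/360 = 22.148 d.
This lunation's last quarter (22.148 d) has passed, so add one period: 51.678 − 24 = 27.678 days.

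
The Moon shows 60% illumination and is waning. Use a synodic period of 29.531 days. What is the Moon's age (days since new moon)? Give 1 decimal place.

21.2 days

cos θ = 1 − 2f = -0.200, giving a principal value of 101.5°.
Since the Moon is past full (waning), take the reflex angle: θ = 360° − 101.5° = 258.5°.
That fraction of the synodic month is 258.5/360 × 29.531 d ≈ 21.20 d.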